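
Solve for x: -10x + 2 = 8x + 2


Starting with: -10x + 2 = 8x + 2
Move all x terms to left: (-10 - 8)x = 2 - 2
Simplify: -18x = 0
Divide both sides by -18: x = 0

x = 0


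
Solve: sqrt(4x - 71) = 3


Square both sides: 4x - 71 = 3^2 = 9
4x = 9 + 71 = 80
x = 20
Check: sqrt(4*20 - 71) = sqrt(9) = 3 ✓

x = 20


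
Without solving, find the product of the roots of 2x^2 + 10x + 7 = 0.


By Vieta's formulas for ax^2 + bx + c = 0:
  Sum of roots = -b/a
  Product of roots = c/a

Here a = 2, b = 10, c = 7
Sum = -(10)/2 = -5
Product = 7/2 = 7/2

Product = 7/2


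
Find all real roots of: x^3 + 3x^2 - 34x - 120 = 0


Let p(x) = x^3 + 3x^2 - 34x - 120. By the rational root theorem (leading coefficient 1), any rational root is an integer divisor of 120: try ±1, ±2, ... in turn.
Test x = 1: value = -150 ≠ 0.
Test x = -1: value = -84 ≠ 0.
Test x = 2: value = -168 ≠ 0.
Test x = -2: value = -48 ≠ 0.
Test x = 3: value = -168 ≠ 0.
Test x = -3: value = -18 ≠ 0.
Test x = 4: value = -144 ≠ 0.
Test x = -4: value = 0 ✓, so (x + 4) is a factor.
Synthetic division by (x + 4): bring down 1; 1(-4) + 3 = -1; (-1)(-4) - 34 = -30; (-30)(-4) - 120 = 0 → quotient x^2 - x - 30, remainder 0.
Solve the quadratic x^2 - x - 30 = 0: discriminant = (-1)^2 - 4(1)(-30) = 1 + 120 = 121.
sqrt(121) = 11, so x = (1 ± 11)/2: x = 6 or x = -5.

x = -5, x = -4, x = 6


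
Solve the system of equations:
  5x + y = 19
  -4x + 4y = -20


Using Cramer's rule:
Determinant D = (5)(4) - (-4)(1) = 20 + 4 = 24
Dx = (19)(4) - (-20)(1) = 76 + 20 = 96
Dy = (5)(-20) - (-4)(19) = -100 + 76 = -24
x = Dx/D = 96/24 = 4
y = Dy/D = -24/24 = -1

x = 4, y = -1


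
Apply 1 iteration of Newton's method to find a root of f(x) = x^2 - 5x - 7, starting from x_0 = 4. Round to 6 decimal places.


Newton's method: x_(n+1) = x_n - f(x_n)/f'(x_n)
f(x) = x^2 - 5x - 7
f'(x) = 2x - 5

Iteration 1:
  f(4.000000) = -11.000000
  f'(4.000000) = 3.000000
  x_1 = 4.000000 - (-11.000000)/(3.000000) = 7.666667

x_1 = 7.666667


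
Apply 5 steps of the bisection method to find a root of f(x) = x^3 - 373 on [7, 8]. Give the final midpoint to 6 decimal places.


f(x) = x^3 - 373
f(7) = -30 < 0
f(8) = 139 > 0

Step 1: midpoint = (7.000000 + 8.000000)/2 = 7.500000
  f(7.500000) = 48.875000
  f(mid) > 0, so root is in [7.000000, 7.500000]

Step 2: midpoint = (7.000000 + 7.500000)/2 = 7.250000
  f(7.250000) = 8.078125
  f(mid) > 0, so root is in [7.000000, 7.250000]

Step 3: midpoint = (7.000000 + 7.250000)/2 = 7.125000
  f(7.125000) = -11.294922
  f(mid) < 0, so root is in [7.125000, 7.250000]

Step 4: midpoint = (7.125000 + 7.250000)/2 = 7.187500
  f(7.187500) = -1.692627
  f(mid) < 0, so root is in [7.187500, 7.250000]

Step 5: midpoint = (7.187500 + 7.250000)/2 = 7.218750
  f(7.218750) = 3.171600
  f(mid) > 0, so root is in [7.187500, 7.218750]

midpoint = 7.218750


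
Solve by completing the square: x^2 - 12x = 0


Start: x^2 - 12x + 0 = 0
Move constant: x^2 - 12x = 0
Half of -12 is -6, squared is 36
Add 36 to both sides: x^2 - 12x + 36 = 36
(x - 6)^2 = 36
x - 6 = ±6
x = 6 + 6 = 12 or x = 6 - 6 = 0

x = 0, x = 12


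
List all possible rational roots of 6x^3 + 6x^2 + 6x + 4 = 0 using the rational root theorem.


Rational root theorem: possible roots are ±p/q where:
  p divides the constant term (4): p ∈ {1, 2, 4}
  q divides the leading coefficient (6): q ∈ {1, 2, 3, 6}

All possible rational roots: -4, -2, -4/3, -1, -2/3, -1/2, -1/3, -1/6, 1/6, 1/3, 1/2, 2/3, 1, 4/3, 2, 4

-4, -2, -4/3, -1, -2/3, -1/2, -1/3, -1/6, 1/6, 1/3, 1/2, 2/3, 1, 4/3, 2, 4


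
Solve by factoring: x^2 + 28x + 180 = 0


We need two numbers that multiply to 180 and add to 28.
Those numbers are 10 and 18 (since 10 * 18 = 180 and 10 + 18 = 28).
So x^2 + 28x + 180 = (x + 10)(x + 18) = 0
Setting each factor to zero: x = -10 or x = -18

x = -18, x = -10


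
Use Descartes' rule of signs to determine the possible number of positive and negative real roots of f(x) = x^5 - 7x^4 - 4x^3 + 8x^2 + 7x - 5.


Descartes' rule of signs:

For positive roots, count sign changes in f(x) = x^5 - 7x^4 - 4x^3 + 8x^2 + 7x - 5:
Signs of coefficients: +, -, -, +, +, -
Number of sign changes: 3
Possible positive real roots: 3, 1

For negative roots, examine f(-x) = -x^5 - 7x^4 + 4x^3 + 8x^2 - 7x - 5:
Signs of coefficients: -, -, +, +, -, -
Number of sign changes: 2
Possible negative real roots: 2, 0

Positive roots: 3 or 1; Negative roots: 2 or 0


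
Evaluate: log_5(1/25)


We need the exponent such that 5^? = 1/25
5^(-2) = 1/5^2 = 1/25
Therefore log_5(1/25) = -2

-2


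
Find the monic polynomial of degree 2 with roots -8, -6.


A monic polynomial with roots -8, -6 is:
p(x) = (x + 8)(x + 6)
After multiplying by (x + 8): x + 8
After multiplying by (x + 6): x^2 + 14x + 48

x^2 + 14x + 48


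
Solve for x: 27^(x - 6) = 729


Express both sides with the same base.
729 = 27^2
Since the bases match, equate exponents: x - 6 = 2
So x = 2 - (-6) = 8

x = 8


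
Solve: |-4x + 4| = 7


An absolute value equation |expr| = 7 gives two cases:
Case 1: -4x + 4 = 7
  -4x = 3, so x = -3/4
Case 2: -4x + 4 = -7
  -4x = -11, so x = 11/4

x = -3/4, x = 11/4


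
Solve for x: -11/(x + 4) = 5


Multiply both sides by (x + 4): -11 = 5(x + 4)
Distribute: -11 = 5x + 20
5x = -11 - 20 = -31
x = -31/5

x = -31/5


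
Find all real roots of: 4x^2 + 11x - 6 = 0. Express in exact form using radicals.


Using the quadratic formula: x = (-b ± sqrt(b^2 - 4ac)) / (2a)
Here a = 4, b = 11, c = -6
Discriminant = b^2 - 4ac = 11^2 - 4(4)(-6) = 121 + 96 = 217
Since discriminant = 217 > 0, there are two real roots.
x = (-11 ± sqrt(217)) / 8
Numerically: x ≈ 0.4664 or x ≈ -3.2164

x = (-11 + sqrt(217)) / 8 or x = (-11 - sqrt(217)) / 8


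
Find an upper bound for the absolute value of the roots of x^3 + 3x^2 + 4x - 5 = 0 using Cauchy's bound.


Cauchy's bound: all roots r satisfy |r| <= 1 + max(|a_i/a_n|) for i = 0,...,n-1
where a_n is the leading coefficient.

Coefficients: [1, 3, 4, -5]
Leading coefficient a_n = 1
Ratios |a_i/a_n|: 3, 4, 5
Maximum ratio: 5
Cauchy's bound: |r| <= 1 + 5 = 6

Upper bound = 6


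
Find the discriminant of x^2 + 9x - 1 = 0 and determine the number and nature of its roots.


For ax^2 + bx + c = 0, discriminant D = b^2 - 4ac
Here a = 1, b = 9, c = -1
D = (9)^2 - 4(1)(-1) = 81 + 4 = 85

D = 85 > 0 but not a perfect square
The equation has 2 distinct real irrational roots.

Discriminant = 85, 2 distinct real irrational roots


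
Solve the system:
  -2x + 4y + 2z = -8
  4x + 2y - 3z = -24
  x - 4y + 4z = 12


Using Cramer's rule. Expand each determinant along the first row.
D  = (-2)*[2*4 - (-3)*(-4)] - 4*[4*4 - (-3)*1] + 2*[4*(-4) - 2*1]
  = (-2)*(-4) - 4*(19) + 2*(-18) = -104
Dx = (-8)*[2*4 - (-3)*(-4)] - 4*[(-24)*4 - (-3)*12] + 2*[(-24)*(-4) - 2*12]
  = (-8)*(-4) - 4*(-60) + 2*(72) = 416
Dy = (-2)*[(-24)*4 - (-3)*12] - (-8)*[4*4 - (-3)*1] + 2*[4*12 - (-24)*1]
  = (-2)*(-60) - (-8)*(19) + 2*(72) = 416
Dz = (-2)*[2*12 - (-24)*(-4)] - 4*[4*12 - (-24)*1] + (-8)*[4*(-4) - 2*1]
  = (-2)*(-72) - 4*(72) + (-8)*(-18) = 0
x = Dx/D = 416/-104 = -4, y = Dy/D = 416/-104 = -4, z = Dz/D = 0/-104 = 0
Check eq1: (-2)(-4) + (4)(-4) + (2)(0) = -8 = -8 ✓
Check eq2: (4)(-4) + (2)(-4) + (-3)(0) = -24 = -24 ✓
Check eq3: (1)(-4) + (-4)(-4) + (4)(0) = 12 = 12 ✓

x = -4, y = -4, z = 0


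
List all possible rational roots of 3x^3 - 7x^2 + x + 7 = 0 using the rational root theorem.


Rational root theorem: possible roots are ±p/q where:
  p divides the constant term (7): p ∈ {1, 7}
  q divides the leading coefficient (3): q ∈ {1, 3}

All possible rational roots: -7, -7/3, -1, -1/3, 1/3, 1, 7/3, 7

-7, -7/3, -1, -1/3, 1/3, 1, 7/3, 7


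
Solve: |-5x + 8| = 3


An absolute value equation |expr| = 3 gives two cases:
Case 1: -5x + 8 = 3
  -5x = -5, so x = 1
Case 2: -5x + 8 = -3
  -5x = -11, so x = 11/5

x = 1, x = 11/5


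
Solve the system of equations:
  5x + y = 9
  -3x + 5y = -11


Using Cramer's rule:
Determinant D = (5)(5) - (-3)(1) = 25 + 3 = 28
Dx = (9)(5) - (-11)(1) = 45 + 11 = 56
Dy = (5)(-11) - (-3)(9) = -55 + 27 = -28
x = Dx/D = 56/28 = 2
y = Dy/D = -28/28 = -1

x = 2, y = -1


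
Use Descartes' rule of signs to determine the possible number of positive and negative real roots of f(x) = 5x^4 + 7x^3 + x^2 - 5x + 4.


Descartes' rule of signs:

For positive roots, count sign changes in f(x) = 5x^4 + 7x^3 + x^2 - 5x + 4:
Signs of coefficients: +, +, +, -, +
Number of sign changes: 2
Possible positive real roots: 2, 0

For negative roots, examine f(-x) = 5x^4 - 7x^3 + x^2 + 5x + 4:
Signs of coefficients: +, -, +, +, +
Number of sign changes: 2
Possible negative real roots: 2, 0

Positive roots: 2 or 0; Negative roots: 2 or 0


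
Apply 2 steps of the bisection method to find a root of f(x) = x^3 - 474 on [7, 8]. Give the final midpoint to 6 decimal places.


f(x) = x^3 - 474
f(7) = -131 < 0
f(8) = 38 > 0

Step 1: midpoint = (7.000000 + 8.000000)/2 = 7.500000
  f(7.500000) = -52.125000
  f(mid) < 0, so root is in [7.500000, 8.000000]

Step 2: midpoint = (7.500000 + 8.000000)/2 = 7.750000
  f(7.750000) = -8.515625
  f(mid) < 0, so root is in [7.750000, 8.000000]

midpoint = 7.750000


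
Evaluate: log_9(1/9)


We need the exponent such that 9^? = 1/9
9^(-1) = 1/9^1 = 1/9
Therefore log_9(1/9) = -1

-1


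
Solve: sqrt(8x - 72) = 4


Square both sides: 8x - 72 = 4^2 = 16
8x = 16 + 72 = 88
x = 11
Check: sqrt(8*11 - 72) = sqrt(16) = 4 ✓

x = 11


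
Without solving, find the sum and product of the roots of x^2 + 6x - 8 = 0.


By Vieta's formulas for ax^2 + bx + c = 0:
  Sum of roots = -b/a
  Product of roots = c/a

Here a = 1, b = 6, c = -8
Sum = -(6)/1 = -6
Product = -8/1 = -8

Sum = -6, Product = -8


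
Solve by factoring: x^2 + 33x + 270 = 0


We need two numbers that multiply to 270 and add to 33.
Those numbers are 15 and 18 (since 15 * 18 = 270 and 15 + 18 = 33).
So x^2 + 33x + 270 = (x + 15)(x + 18) = 0
Setting each factor to zero: x = -15 or x = -18

x = -18, x = -15


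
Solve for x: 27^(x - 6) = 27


Express both sides with the same base.
27 = 27^1
Since the bases match, equate exponents: x - 6 = 1
So x = 1 - (-6) = 7

x = 7


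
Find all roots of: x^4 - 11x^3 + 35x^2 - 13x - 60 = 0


Let p(x) = x^4 - 11x^3 + 35x^2 - 13x - 60. By the rational root theorem (leading coefficient 1), any rational root is an integer divisor of 60: try ±1, ±2, ... in turn.
Test x = 1: value = -48 ≠ 0.
Test x = -1: value = 0 ✓, so (x + 1) is a factor.
Synthetic division by (x + 1): bring down 1; 1(-1) - 11 = -12; (-12)(-1) + 35 = 47; 47(-1) - 13 = -60; (-60)(-1) - 60 = 0 → quotient x^3 - 12x^2 + 47x - 60, remainder 0.
Continue with the quotient x^3 - 12x^2 + 47x - 60 (candidates must divide 60; re-test x = -1 first in case it repeats).
Test x = -1: value = -120 ≠ 0.
Test x = 2: value = -6 ≠ 0.
Test x = -2: value = -210 ≠ 0.
Test x = 3: value = 0 ✓, so (x - 3) is a factor.
Synthetic division by (x - 3): bring down 1; 1(3) - 12 = -9; (-9)(3) + 47 = 20; 20(3) - 60 = 0 → quotient x^2 - 9x + 20, remainder 0.
Solve the quadratic x^2 - 9x + 20 = 0: discriminant = (-9)^2 - 4(1)(20) = 81 - 80 = 1.
sqrt(1) = 1, so x = (9 ± 1)/2: x = 5 or x = 4.
Collecting all roots found:

x = -1, x = 3, x = 4, x = 5


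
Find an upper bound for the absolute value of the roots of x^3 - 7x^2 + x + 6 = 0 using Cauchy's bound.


Cauchy's bound: all roots r satisfy |r| <= 1 + max(|a_i/a_n|) for i = 0,...,n-1
where a_n is the leading coefficient.

Coefficients: [1, -7, 1, 6]
Leading coefficient a_n = 1
Ratios |a_i/a_n|: 7, 1, 6
Maximum ratio: 7
Cauchy's bound: |r| <= 1 + 7 = 8

Upper bound = 8


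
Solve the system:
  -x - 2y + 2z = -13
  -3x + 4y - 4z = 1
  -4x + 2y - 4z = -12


Using Cramer's rule. Expand each determinant along the first row.
D  = (-1)*[4*(-4) - (-4)*2] - (-2)*[(-3)*(-4) - (-4)*(-4)] + 2*[(-3)*2 - 4*(-4)]
  = (-1)*(-8) - (-2)*(-4) + 2*(10) = 20
Dx = (-13)*[4*(-4) - (-4)*2] - (-2)*[1*(-4) - (-4)*(-12)] + 2*[1*2 - 4*(-12)]
  = (-13)*(-8) - (-2)*(-52) + 2*(50) = 100
Dy = (-1)*[1*(-4) - (-4)*(-12)] - (-13)*[(-3)*(-4) - (-4)*(-4)] + 2*[(-3)*(-12) - 1*(-4)]
  = (-1)*(-52) - (-13)*(-4) + 2*(40) = 80
Dz = (-1)*[4*(-12) - 1*2] - (-2)*[(-3)*(-12) - 1*(-4)] + (-13)*[(-3)*2 - 4*(-4)]
  = (-1)*(-50) - (-2)*(40) + (-13)*(10) = 0
x = Dx/D = 100/20 = 5, y = Dy/D = 80/20 = 4, z = Dz/D = 0/20 = 0
Check eq1: (-1)(5) + (-2)(4) + (2)(0) = -13 = -13 ✓
Check eq2: (-3)(5) + (4)(4) + (-4)(0) = 1 = 1 ✓
Check eq3: (-4)(5) + (2)(4) + (-4)(0) = -12 = -12 ✓

x = 5, y = 4, z = 0


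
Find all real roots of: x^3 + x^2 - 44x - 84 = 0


Let p(x) = x^3 + x^2 - 44x - 84. By the rational root theorem (leading coefficient 1), any rational root is an integer divisor of 84: try ±1, ±2, ... in turn.
Test x = 1: value = -126 ≠ 0.
Test x = -1: value = -40 ≠ 0.
Test x = 2: value = -160 ≠ 0.
Test x = -2: value = 0 ✓, so (x + 2) is a factor.
Synthetic division by (x + 2): bring down 1; 1(-2) + 1 = -1; (-1)(-2) - 44 = -42; (-42)(-2) - 84 = 0 → quotient x^2 - x - 42, remainder 0.
Solve the quadratic x^2 - x - 42 = 0: discriminant = (-1)^2 - 4(1)(-42) = 1 + 168 = 169.
sqrt(169) = 13, so x = (1 ± 13)/2: x = 7 or x = -6.

x = -6, x = -2, x = 7


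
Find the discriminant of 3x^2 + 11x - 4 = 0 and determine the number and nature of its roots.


For ax^2 + bx + c = 0, discriminant D = b^2 - 4ac
Here a = 3, b = 11, c = -4
D = (11)^2 - 4(3)(-4) = 121 + 48 = 169

D = 169 > 0 and is a perfect square (sqrt = 13)
The equation has 2 distinct real rational roots.

Discriminant = 169, 2 distinct real rational roots


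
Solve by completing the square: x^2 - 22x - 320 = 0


Start: x^2 - 22x - 320 = 0
Move constant: x^2 - 22x = 320
Half of -22 is -11, squared is 121
Add 121 to both sides: x^2 - 22x + 121 = 441
(x - 11)^2 = 441
x - 11 = ±21
x = 11 + 21 = 32 or x = 11 - 21 = -10

x = -10, x = 32


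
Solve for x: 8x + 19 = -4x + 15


Starting with: 8x + 19 = -4x + 15
Move all x terms to left: (8 + 4)x = 15 - 19
Simplify: 12x = -4
Divide both sides by 12: x = -1/3

x = -1/3


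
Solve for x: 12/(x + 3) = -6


Multiply both sides by (x + 3): 12 = -6(x + 3)
Distribute: 12 = -6x - 18
-6x = 12 + 18 = 30
x = -5

x = -5


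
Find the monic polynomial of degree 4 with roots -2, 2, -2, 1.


A monic polynomial with roots -2, 2, -2, 1 is:
p(x) = (x + 2)(x - 2)(x + 2)(x - 1)
After multiplying by (x + 2): x + 2
After multiplying by (x - 2): x^2 - 4
After multiplying by (x + 2): x^3 + 2x^2 - 4x - 8
After multiplying by (x - 1): x^4 + x^3 - 6x^2 - 4x + 8

x^4 + x^3 - 6x^2 - 4x + 8


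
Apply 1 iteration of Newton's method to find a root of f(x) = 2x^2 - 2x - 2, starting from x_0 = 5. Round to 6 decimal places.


Newton's method: x_(n+1) = x_n - f(x_n)/f'(x_n)
f(x) = 2x^2 - 2x - 2
f'(x) = 4x - 2

Iteration 1:
  f(5.000000) = 38.000000
  f'(5.000000) = 18.000000
  x_1 = 5.000000 - (38.000000)/(18.000000) = 2.888889

x_1 = 2.888889


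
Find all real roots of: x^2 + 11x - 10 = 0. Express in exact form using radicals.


Using the quadratic formula: x = (-b ± sqrt(b^2 - 4ac)) / (2a)
Here a = 1, b = 11, c = -10
Discriminant = b^2 - 4ac = 11^2 - 4(1)(-10) = 121 + 40 = 161
Since discriminant = 161 > 0, there are two real roots.
x = (-11 ± sqrt(161)) / 2
Numerically: x ≈ 0.8443 or x ≈ -11.8443

x = (-11 + sqrt(161)) / 2 or x = (-11 - sqrt(161)) / 2


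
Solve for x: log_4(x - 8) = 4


Convert to exponential form: x - 8 = 4^4 = 256
x = 256 + 8 = 264
Check: log_4(264 - 8) = log_4(256) = log_4(256) = 4 ✓

x = 264


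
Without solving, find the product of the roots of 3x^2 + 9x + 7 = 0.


By Vieta's formulas for ax^2 + bx + c = 0:
  Sum of roots = -b/a
  Product of roots = c/a

Here a = 3, b = 9, c = 7
Sum = -(9)/3 = -3
Product = 7/3 = 7/3

Product = 7/3


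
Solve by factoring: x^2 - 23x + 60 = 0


We need two numbers that multiply to 60 and add to -23.
Those numbers are -3 and -20 (since (-3) * (-20) = 60 and (-3) + (-20) = -23).
So x^2 - 23x + 60 = (x - 3)(x - 20) = 0
Setting each factor to zero: x = 3 or x = 20

x = 3, x = 20


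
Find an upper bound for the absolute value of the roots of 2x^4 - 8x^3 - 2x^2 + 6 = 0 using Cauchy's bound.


Cauchy's bound: all roots r satisfy |r| <= 1 + max(|a_i/a_n|) for i = 0,...,n-1
where a_n is the leading coefficient.

Coefficients: [2, -8, -2, 0, 6]
Leading coefficient a_n = 2
Ratios |a_i/a_n|: 4, 1, 0, 3
Maximum ratio: 4
Cauchy's bound: |r| <= 1 + 4 = 5

Upper bound = 5


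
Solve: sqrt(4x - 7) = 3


Square both sides: 4x - 7 = 3^2 = 9
4x = 9 + 7 = 16
x = 4
Check: sqrt(4*4 - 7) = sqrt(9) = 3 ✓

x = 4


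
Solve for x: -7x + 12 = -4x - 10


Starting with: -7x + 12 = -4x - 10
Move all x terms to left: (-7 + 4)x = -10 - 12
Simplify: -3x = -22
Divide both sides by -3: x = 22/3

x = 22/3


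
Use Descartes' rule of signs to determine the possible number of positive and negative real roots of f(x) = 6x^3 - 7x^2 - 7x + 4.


Descartes' rule of signs:

For positive roots, count sign changes in f(x) = 6x^3 - 7x^2 - 7x + 4:
Signs of coefficients: +, -, -, +
Number of sign changes: 2
Possible positive real roots: 2, 0

For negative roots, examine f(-x) = -6x^3 - 7x^2 + 7x + 4:
Signs of coefficients: -, -, +, +
Number of sign changes: 1
Possible negative real roots: 1

Positive roots: 2 or 0; Negative roots: 1


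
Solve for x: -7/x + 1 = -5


Subtract 1 from both sides: -7/x = -6
Multiply both sides by x: -7 = -6 * x
Divide by -6: x = 7/6

x = 7/6


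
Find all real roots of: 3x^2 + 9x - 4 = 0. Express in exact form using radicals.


Using the quadratic formula: x = (-b ± sqrt(b^2 - 4ac)) / (2a)
Here a = 3, b = 9, c = -4
Discriminant = b^2 - 4ac = 9^2 - 4(3)(-4) = 81 + 48 = 129
Since discriminant = 129 > 0, there are two real roots.
x = (-9 ± sqrt(129)) / 6
Numerically: x ≈ 0.3930 or x ≈ -3.3930

x = (-9 + sqrt(129)) / 6 or x = (-9 - sqrt(129)) / 6


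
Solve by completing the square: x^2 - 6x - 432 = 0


Start: x^2 - 6x - 432 = 0
Move constant: x^2 - 6x = 432
Half of -6 is -3, squared is 9
Add 9 to both sides: x^2 - 6x + 9 = 441
(x - 3)^2 = 441
x - 3 = ±21
x = 3 + 21 = 24 or x = 3 - 21 = -18

x = -18, x = 24


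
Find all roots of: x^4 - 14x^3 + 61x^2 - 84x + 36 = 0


Let p(x) = x^4 - 14x^3 + 61x^2 - 84x + 36. By the rational root theorem (leading coefficient 1), any rational root is an integer divisor of 36: try ±1, ±2, ... in turn.
Test x = 1: value = 0 ✓, so (x - 1) is a factor.
Synthetic division by (x - 1): bring down 1; 1(1) - 14 = -13; (-13)(1) + 61 = 48; 48(1) - 84 = -36; (-36)(1) + 36 = 0 → quotient x^3 - 13x^2 + 48x - 36, remainder 0.
Continue with the quotient x^3 - 13x^2 + 48x - 36 (candidates must divide 36; re-test x = 1 first in case it repeats).
Test x = 1: value = 0 ✓, so (x - 1) is a factor.
Synthetic division by (x - 1): bring down 1; 1(1) - 13 = -12; (-12)(1) + 48 = 36; 36(1) - 36 = 0 → quotient x^2 - 12x + 36, remainder 0.
Solve the quadratic x^2 - 12x + 36 = 0: discriminant = (-12)^2 - 4(1)(36) = 144 - 144 = 0.
Discriminant = 0, so a double root: x = 12/2 = 6.
Collecting all roots found:

x = 1 (multiplicity 2), x = 6 (multiplicity 2)


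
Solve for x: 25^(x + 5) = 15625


Express both sides with the same base.
15625 = 25^3
Since the bases match, equate exponents: x + 5 = 3
So x = 3 - (5) = -2

x = -2


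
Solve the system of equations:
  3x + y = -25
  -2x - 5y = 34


Using Cramer's rule:
Determinant D = (3)(-5) - (-2)(1) = -15 + 2 = -13
Dx = (-25)(-5) - (34)(1) = 125 - 34 = 91
Dy = (3)(34) - (-2)(-25) = 102 - 50 = 52
x = Dx/D = 91/-13 = -7
y = Dy/D = 52/-13 = -4

x = -7, y = -4


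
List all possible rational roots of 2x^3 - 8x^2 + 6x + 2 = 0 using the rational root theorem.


Rational root theorem: possible roots are ±p/q where:
  p divides the constant term (2): p ∈ {1, 2}
  q divides the leading coefficient (2): q ∈ {1, 2}

All possible rational roots: -2, -1, -1/2, 1/2, 1, 2

-2, -1, -1/2, 1/2, 1, 2


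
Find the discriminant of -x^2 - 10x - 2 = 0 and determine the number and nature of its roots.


For ax^2 + bx + c = 0, discriminant D = b^2 - 4ac
Here a = -1, b = -10, c = -2
D = (-10)^2 - 4(-1)(-2) = 100 - 8 = 92

D = 92 > 0 but not a perfect square
The equation has 2 distinct real irrational roots.

Discriminant = 92, 2 distinct real irrational roots


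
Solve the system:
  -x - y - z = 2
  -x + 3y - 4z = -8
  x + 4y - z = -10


Using Cramer's rule. Expand each determinant along the first row.
D  = (-1)*[3*(-1) - (-4)*4] - (-1)*[(-1)*(-1) - (-4)*1] + (-1)*[(-1)*4 - 3*1]
  = (-1)*(13) - (-1)*(5) + (-1)*(-7) = -1
Dx = 2*[3*(-1) - (-4)*4] - (-1)*[(-8)*(-1) - (-4)*(-10)] + (-1)*[(-8)*4 - 3*(-10)]
  = 2*(13) - (-1)*(-32) + (-1)*(-2) = -4
Dy = (-1)*[(-8)*(-1) - (-4)*(-10)] - 2*[(-1)*(-1) - (-4)*1] + (-1)*[(-1)*(-10) - (-8)*1]
  = (-1)*(-32) - 2*(5) + (-1)*(18) = 4
Dz = (-1)*[3*(-10) - (-8)*4] - (-1)*[(-1)*(-10) - (-8)*1] + 2*[(-1)*4 - 3*1]
  = (-1)*(2) - (-1)*(18) + 2*(-7) = 2
x = Dx/D = -4/-1 = 4, y = Dy/D = 4/-1 = -4, z = Dz/D = 2/-1 = -2
Check eq1: (-1)(4) + (-1)(-4) + (-1)(-2) = 2 = 2 ✓
Check eq2: (-1)(4) + (3)(-4) + (-4)(-2) = -8 = -8 ✓
Check eq3: (1)(4) + (4)(-4) + (-1)(-2) = -10 = -10 ✓

x = 4, y = -4, z = -2


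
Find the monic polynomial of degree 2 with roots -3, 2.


A monic polynomial with roots -3, 2 is:
p(x) = (x + 3)(x - 2)
After multiplying by (x + 3): x + 3
After multiplying by (x - 2): x^2 + x - 6

x^2 + x - 6


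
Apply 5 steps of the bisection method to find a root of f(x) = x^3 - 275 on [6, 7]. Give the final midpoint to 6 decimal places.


f(x) = x^3 - 275
f(6) = -59 < 0
f(7) = 68 > 0

Step 1: midpoint = (6.000000 + 7.000000)/2 = 6.500000
  f(6.500000) = -0.375000
  f(mid) < 0, so root is in [6.500000, 7.000000]

Step 2: midpoint = (6.500000 + 7.000000)/2 = 6.750000
  f(6.750000) = 32.546875
  f(mid) > 0, so root is in [6.500000, 6.750000]

Step 3: midpoint = (6.500000 + 6.750000)/2 = 6.625000
  f(6.625000) = 15.775391
  f(mid) > 0, so root is in [6.500000, 6.625000]

Step 4: midpoint = (6.500000 + 6.625000)/2 = 6.562500
  f(6.562500) = 7.623291
  f(mid) > 0, so root is in [6.500000, 6.562500]

Step 5: midpoint = (6.500000 + 6.562500)/2 = 6.531250
  f(6.531250) = 3.605011
  f(mid) > 0, so root is in [6.500000, 6.531250]

midpoint = 6.531250


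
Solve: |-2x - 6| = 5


An absolute value equation |expr| = 5 gives two cases:
Case 1: -2x - 6 = 5
  -2x = 11, so x = -11/2
Case 2: -2x - 6 = -5
  -2x = 1, so x = -1/2

x = -11/2, x = -1/2


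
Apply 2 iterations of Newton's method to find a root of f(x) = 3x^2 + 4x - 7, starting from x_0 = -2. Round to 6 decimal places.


Newton's method: x_(n+1) = x_n - f(x_n)/f'(x_n)
f(x) = 3x^2 + 4x - 7
f'(x) = 6x + 4

Iteration 1:
  f(-2.000000) = -3.000000
  f'(-2.000000) = -8.000000
  x_1 = -2.000000 - (-3.000000)/(-8.000000) = -2.375000

Iteration 2:
  f(-2.375000) = 0.421875
  f'(-2.375000) = -10.250000
  x_2 = -2.375000 - (0.421875)/(-10.250000) = -2.333841

x_2 = -2.333841


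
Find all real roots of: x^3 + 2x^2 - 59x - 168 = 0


Let p(x) = x^3 + 2x^2 - 59x - 168. By the rational root theorem (leading coefficient 1), any rational root is an integer divisor of 168: try ±1, ±2, ... in turn.
Test x = 1: value = -224 ≠ 0.
Test x = -1: value = -108 ≠ 0.
Test x = 2: value = -270 ≠ 0.
Test x = -2: value = -50 ≠ 0.
Test x = 3: value = -300 ≠ 0.
Test x = -3: value = 0 ✓, so (x + 3) is a factor.
Synthetic division by (x + 3): bring down 1; 1(-3) + 2 = -1; (-1)(-3) - 59 = -56; (-56)(-3) - 168 = 0 → quotient x^2 - x - 56, remainder 0.
Solve the quadratic x^2 - x - 56 = 0: discriminant = (-1)^2 - 4(1)(-56) = 1 + 224 = 225.
sqrt(225) = 15, so x = (1 ± 15)/2: x = 8 or x = -7.

x = -7, x = -3, x = 8


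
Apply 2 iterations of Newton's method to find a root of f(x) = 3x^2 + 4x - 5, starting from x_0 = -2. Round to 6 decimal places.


Newton's method: x_(n+1) = x_n - f(x_n)/f'(x_n)
f(x) = 3x^2 + 4x - 5
f'(x) = 6x + 4

Iteration 1:
  f(-2.000000) = -1.000000
  f'(-2.000000) = -8.000000
  x_1 = -2.000000 - (-1.000000)/(-8.000000) = -2.125000

Iteration 2:
  f(-2.125000) = 0.046875
  f'(-2.125000) = -8.750000
  x_2 = -2.125000 - (0.046875)/(-8.750000) = -2.119643

x_2 = -2.119643


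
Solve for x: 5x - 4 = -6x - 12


Starting with: 5x - 4 = -6x - 12
Move all x terms to left: (5 + 6)x = -12 + 4
Simplify: 11x = -8
Divide both sides by 11: x = -8/11

x = -8/11


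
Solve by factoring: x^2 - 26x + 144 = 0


We need two numbers that multiply to 144 and add to -26.
Those numbers are -18 and -8 (since (-18) * (-8) = 144 and (-18) + (-8) = -26).
So x^2 - 26x + 144 = (x - 18)(x - 8) = 0
Setting each factor to zero: x = 18 or x = 8

x = 8, x = 18


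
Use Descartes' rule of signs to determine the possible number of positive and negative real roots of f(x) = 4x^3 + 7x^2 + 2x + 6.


Descartes' rule of signs:

For positive roots, count sign changes in f(x) = 4x^3 + 7x^2 + 2x + 6:
Signs of coefficients: +, +, +, +
Number of sign changes: 0
Possible positive real roots: 0

For negative roots, examine f(-x) = -4x^3 + 7x^2 - 2x + 6:
Signs of coefficients: -, +, -, +
Number of sign changes: 3
Possible negative real roots: 3, 1

Positive roots: 0; Negative roots: 3 or 1


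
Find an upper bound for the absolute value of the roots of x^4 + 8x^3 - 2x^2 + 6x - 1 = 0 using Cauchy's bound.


Cauchy's bound: all roots r satisfy |r| <= 1 + max(|a_i/a_n|) for i = 0,...,n-1
where a_n is the leading coefficient.

Coefficients: [1, 8, -2, 6, -1]
Leading coefficient a_n = 1
Ratios |a_i/a_n|: 8, 2, 6, 1
Maximum ratio: 8
Cauchy's bound: |r| <= 1 + 8 = 9

Upper bound = 9


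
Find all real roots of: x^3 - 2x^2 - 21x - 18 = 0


Let p(x) = x^3 - 2x^2 - 21x - 18. By the rational root theorem (leading coefficient 1), any rational root is an integer divisor of 18: try ±1, ±2, ... in turn.
Test x = 1: value = -40 ≠ 0.
Test x = -1: value = 0 ✓, so (x + 1) is a factor.
Synthetic division by (x + 1): bring down 1; 1(-1) - 2 = -3; (-3)(-1) - 21 = -18; (-18)(-1) - 18 = 0 → quotient x^2 - 3x - 18, remainder 0.
Solve the quadratic x^2 - 3x - 18 = 0: discriminant = (-3)^2 - 4(1)(-18) = 9 + 72 = 81.
sqrt(81) = 9, so x = (3 ± 9)/2: x = 6 or x = -3.

x = -3, x = -1, x = 6


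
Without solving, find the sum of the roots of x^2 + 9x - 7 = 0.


By Vieta's formulas for ax^2 + bx + c = 0:
  Sum of roots = -b/a
  Product of roots = c/a

Here a = 1, b = 9, c = -7
Sum = -(9)/1 = -9
Product = -7/1 = -7

Sum = -9


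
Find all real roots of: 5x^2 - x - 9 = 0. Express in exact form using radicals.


Using the quadratic formula: x = (-b ± sqrt(b^2 - 4ac)) / (2a)
Here a = 5, b = -1, c = -9
Discriminant = b^2 - 4ac = (-1)^2 - 4(5)(-9) = 1 + 180 = 181
Since discriminant = 181 > 0, there are two real roots.
x = (1 ± sqrt(181)) / 10
Numerically: x ≈ 1.4454 or x ≈ -1.2454

x = (1 + sqrt(181)) / 10 or x = (1 - sqrt(181)) / 10


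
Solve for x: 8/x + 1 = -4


Subtract 1 from both sides: 8/x = -5
Multiply both sides by x: 8 = -5 * x
Divide by -5: x = -8/5

x = -8/5


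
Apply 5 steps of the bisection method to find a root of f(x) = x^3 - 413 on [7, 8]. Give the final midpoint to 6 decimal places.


f(x) = x^3 - 413
f(7) = -70 < 0
f(8) = 99 > 0

Step 1: midpoint = (7.000000 + 8.000000)/2 = 7.500000
  f(7.500000) = 8.875000
  f(mid) > 0, so root is in [7.000000, 7.500000]

Step 2: midpoint = (7.000000 + 7.500000)/2 = 7.250000
  f(7.250000) = -31.921875
  f(mid) < 0, so root is in [7.250000, 7.500000]

Step 3: midpoint = (7.250000 + 7.500000)/2 = 7.375000
  f(7.375000) = -11.869141
  f(mid) < 0, so root is in [7.375000, 7.500000]

Step 4: midpoint = (7.375000 + 7.500000)/2 = 7.437500
  f(7.437500) = -1.584229
  f(mid) < 0, so root is in [7.437500, 7.500000]

Step 5: midpoint = (7.437500 + 7.500000)/2 = 7.468750
  f(7.468750) = 3.623505
  f(mid) > 0, so root is in [7.437500, 7.468750]

midpoint = 7.468750


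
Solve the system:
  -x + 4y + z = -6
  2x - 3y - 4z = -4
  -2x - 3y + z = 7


Using Cramer's rule. Expand each determinant along the first row.
D  = (-1)*[(-3)*1 - (-4)*(-3)] - 4*[2*1 - (-4)*(-2)] + 1*[2*(-3) - (-3)*(-2)]
  = (-1)*(-15) - 4*(-6) + 1*(-12) = 27
Dx = (-6)*[(-3)*1 - (-4)*(-3)] - 4*[(-4)*1 - (-4)*7] + 1*[(-4)*(-3) - (-3)*7]
  = (-6)*(-15) - 4*(24) + 1*(33) = 27
Dy = (-1)*[(-4)*1 - (-4)*7] - (-6)*[2*1 - (-4)*(-2)] + 1*[2*7 - (-4)*(-2)]
  = (-1)*(24) - (-6)*(-6) + 1*(6) = -54
Dz = (-1)*[(-3)*7 - (-4)*(-3)] - 4*[2*7 - (-4)*(-2)] + (-6)*[2*(-3) - (-3)*(-2)]
  = (-1)*(-33) - 4*(6) + (-6)*(-12) = 81
x = Dx/D = 27/27 = 1, y = Dy/D = -54/27 = -2, z = Dz/D = 81/27 = 3
Check eq1: (-1)(1) + (4)(-2) + (1)(3) = -6 = -6 ✓
Check eq2: (2)(1) + (-3)(-2) + (-4)(3) = -4 = -4 ✓
Check eq3: (-2)(1) + (-3)(-2) + (1)(3) = 7 = 7 ✓

x = 1, y = -2, z = 3


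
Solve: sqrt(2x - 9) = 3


Square both sides: 2x - 9 = 3^2 = 9
2x = 9 + 9 = 18
x = 9
Check: sqrt(2*9 - 9) = sqrt(9) = 3 ✓

x = 9


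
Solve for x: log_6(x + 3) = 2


Convert to exponential form: x + 3 = 6^2 = 36
x = 36 - 3 = 33
Check: log_6(33 + 3) = log_6(36) = log_6(36) = 2 ✓

x = 33


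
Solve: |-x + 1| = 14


An absolute value equation |expr| = 14 gives two cases:
Case 1: -x + 1 = 14
  -x = 13, so x = -13
Case 2: -x + 1 = -14
  -x = -15, so x = 15

x = -13, x = 15


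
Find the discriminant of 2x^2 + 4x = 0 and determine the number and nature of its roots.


For ax^2 + bx + c = 0, discriminant D = b^2 - 4ac
Here a = 2, b = 4, c = 0
D = (4)^2 - 4(2)(0) = 16 - 0 = 16

D = 16 > 0 and is a perfect square (sqrt = 4)
The equation has 2 distinct real rational roots.

Discriminant = 16, 2 distinct real rational roots


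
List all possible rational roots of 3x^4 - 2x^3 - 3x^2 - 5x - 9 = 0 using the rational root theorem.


Rational root theorem: possible roots are ±p/q where:
  p divides the constant term (-9): p ∈ {1, 3, 9}
  q divides the leading coefficient (3): q ∈ {1, 3}

All possible rational roots: -9, -3, -1, -1/3, 1/3, 1, 3, 9

-9, -3, -1, -1/3, 1/3, 1, 3, 9


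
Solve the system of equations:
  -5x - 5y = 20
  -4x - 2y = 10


Using Cramer's rule:
Determinant D = (-5)(-2) - (-4)(-5) = 10 - 20 = -10
Dx = (20)(-2) - (10)(-5) = -40 + 50 = 10
Dy = (-5)(10) - (-4)(20) = -50 + 80 = 30
x = Dx/D = 10/-10 = -1
y = Dy/D = 30/-10 = -3

x = -1, y = -3


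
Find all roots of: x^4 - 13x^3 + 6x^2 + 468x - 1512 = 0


Let p(x) = x^4 - 13x^3 + 6x^2 + 468x - 1512. By the rational root theorem (leading coefficient 1), any rational root is an integer divisor of 1512: try ±1, ±2, ... in turn.
Test x = 1: value = -1050 ≠ 0.
Test x = -1: value = -1960 ≠ 0.
Test x = 2: value = -640 ≠ 0.
Test x = -2: value = -2304 ≠ 0.
Test x = 3: value = -324 ≠ 0.
Test x = -3: value = -2430 ≠ 0.
Test x = 4: value = -120 ≠ 0.
Test x = -4: value = -2200 ≠ 0.
Test x = 6: value = 0 ✓, so (x - 6) is a factor.
Synthetic division by (x - 6): bring down 1; 1(6) - 13 = -7; (-7)(6) + 6 = -36; (-36)(6) + 468 = 252; 252(6) - 1512 = 0 → quotient x^3 - 7x^2 - 36x + 252, remainder 0.
Continue with the quotient x^3 - 7x^2 - 36x + 252 (candidates must divide 252; re-test x = 6 first in case it repeats).
Test x = 6: value = 0 ✓, so (x - 6) is a factor.
Synthetic division by (x - 6): bring down 1; 1(6) - 7 = -1; (-1)(6) - 36 = -42; (-42)(6) + 252 = 0 → quotient x^2 - x - 42, remainder 0.
Solve the quadratic x^2 - x - 42 = 0: discriminant = (-1)^2 - 4(1)(-42) = 1 + 168 = 169.
sqrt(169) = 13, so x = (1 ± 13)/2: x = 7 or x = -6.
Collecting all roots found:

x = -6, x = 6 (multiplicity 2), x = 7


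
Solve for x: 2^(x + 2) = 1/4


Express both sides with the same base.
1/4 = 2^(-2)
Since the bases match, equate exponents: x + 2 = -2
So x = -2 - (2) = -4

x = -4


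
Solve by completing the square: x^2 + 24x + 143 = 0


Start: x^2 + 24x + 143 = 0
Move constant: x^2 + 24x = -143
Half of 24 is 12, squared is 144
Add 144 to both sides: x^2 + 24x + 144 = 1
(x + 12)^2 = 1
x + 12 = ±1
x = -12 + 1 = -11 or x = -12 - 1 = -13

x = -13, x = -11


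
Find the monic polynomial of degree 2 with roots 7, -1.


A monic polynomial with roots 7, -1 is:
p(x) = (x - 7)(x + 1)
After multiplying by (x - 7): x - 7
After multiplying by (x + 1): x^2 - 6x - 7

x^2 - 6x - 7


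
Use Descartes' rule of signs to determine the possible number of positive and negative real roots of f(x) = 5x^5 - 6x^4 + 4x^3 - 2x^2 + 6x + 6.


Descartes' rule of signs:

For positive roots, count sign changes in f(x) = 5x^5 - 6x^4 + 4x^3 - 2x^2 + 6x + 6:
Signs of coefficients: +, -, +, -, +, +
Number of sign changes: 4
Possible positive real roots: 4, 2, 0

For negative roots, examine f(-x) = -5x^5 - 6x^4 - 4x^3 - 2x^2 - 6x + 6:
Signs of coefficients: -, -, -, -, -, +
Number of sign changes: 1
Possible negative real roots: 1

Positive roots: 4 or 2 or 0; Negative roots: 1


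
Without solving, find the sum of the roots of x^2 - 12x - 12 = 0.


By Vieta's formulas for ax^2 + bx + c = 0:
  Sum of roots = -b/a
  Product of roots = c/a

Here a = 1, b = -12, c = -12
Sum = -(-12)/1 = 12
Product = -12/1 = -12

Sum = 12


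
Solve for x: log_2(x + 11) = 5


Convert to exponential form: x + 11 = 2^5 = 32
x = 32 - 11 = 21
Check: log_2(21 + 11) = log_2(32) = log_2(32) = 5 ✓

x = 21


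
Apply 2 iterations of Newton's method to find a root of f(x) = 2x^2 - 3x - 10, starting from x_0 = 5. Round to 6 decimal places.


Newton's method: x_(n+1) = x_n - f(x_n)/f'(x_n)
f(x) = 2x^2 - 3x - 10
f'(x) = 4x - 3

Iteration 1:
  f(5.000000) = 25.000000
  f'(5.000000) = 17.000000
  x_1 = 5.000000 - (25.000000)/(17.000000) = 3.529412

Iteration 2:
  f(3.529412) = 4.325260
  f'(3.529412) = 11.117647
  x_2 = 3.529412 - (4.325260)/(11.117647) = 3.140367

x_2 = 3.140367


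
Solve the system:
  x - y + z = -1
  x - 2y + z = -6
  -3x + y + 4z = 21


Using Cramer's rule. Expand each determinant along the first row.
D  = 1*[(-2)*4 - 1*1] - (-1)*[1*4 - 1*(-3)] + 1*[1*1 - (-2)*(-3)]
  = 1*(-9) - (-1)*(7) + 1*(-5) = -7
Dx = (-1)*[(-2)*4 - 1*1] - (-1)*[(-6)*4 - 1*21] + 1*[(-6)*1 - (-2)*21]
  = (-1)*(-9) - (-1)*(-45) + 1*(36) = 0
Dy = 1*[(-6)*4 - 1*21] - (-1)*[1*4 - 1*(-3)] + 1*[1*21 - (-6)*(-3)]
  = 1*(-45) - (-1)*(7) + 1*(3) = -35
Dz = 1*[(-2)*21 - (-6)*1] - (-1)*[1*21 - (-6)*(-3)] + (-1)*[1*1 - (-2)*(-3)]
  = 1*(-36) - (-1)*(3) + (-1)*(-5) = -28
x = Dx/D = 0/-7 = 0, y = Dy/D = -35/-7 = 5, z = Dz/D = -28/-7 = 4
Check eq1: (1)(0) + (-1)(5) + (1)(4) = -1 = -1 ✓
Check eq2: (1)(0) + (-2)(5) + (1)(4) = -6 = -6 ✓
Check eq3: (-3)(0) + (1)(5) + (4)(4) = 21 = 21 ✓

x = 0, y = 5, z = 4


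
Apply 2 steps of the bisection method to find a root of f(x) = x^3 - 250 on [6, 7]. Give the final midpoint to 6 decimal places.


f(x) = x^3 - 250
f(6) = -34 < 0
f(7) = 93 > 0

Step 1: midpoint = (6.000000 + 7.000000)/2 = 6.500000
  f(6.500000) = 24.625000
  f(mid) > 0, so root is in [6.000000, 6.500000]

Step 2: midpoint = (6.000000 + 6.500000)/2 = 6.250000
  f(6.250000) = -5.859375
  f(mid) < 0, so root is in [6.250000, 6.500000]

midpoint = 6.250000


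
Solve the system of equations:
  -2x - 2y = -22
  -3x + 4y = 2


Using Cramer's rule:
Determinant D = (-2)(4) - (-3)(-2) = -8 - 6 = -14
Dx = (-22)(4) - (2)(-2) = -88 + 4 = -84
Dy = (-2)(2) - (-3)(-22) = -4 - 66 = -70
x = Dx/D = -84/-14 = 6
y = Dy/D = -70/-14 = 5

x = 6, y = 5


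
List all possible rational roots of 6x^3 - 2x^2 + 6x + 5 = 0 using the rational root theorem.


Rational root theorem: possible roots are ±p/q where:
  p divides the constant term (5): p ∈ {1, 5}
  q divides the leading coefficient (6): q ∈ {1, 2, 3, 6}

All possible rational roots: -5, -5/2, -5/3, -1, -5/6, -1/2, -1/3, -1/6, 1/6, 1/3, 1/2, 5/6, 1, 5/3, 5/2, 5

-5, -5/2, -5/3, -1, -5/6, -1/2, -1/3, -1/6, 1/6, 1/3, 1/2, 5/6, 1, 5/3, 5/2, 5


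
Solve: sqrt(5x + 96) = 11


Square both sides: 5x + 96 = 11^2 = 121
5x = 121 - 96 = 25
x = 5
Check: sqrt(5*5 + 96) = sqrt(121) = 11 ✓

x = 5


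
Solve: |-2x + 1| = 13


An absolute value equation |expr| = 13 gives two cases:
Case 1: -2x + 1 = 13
  -2x = 12, so x = -6
Case 2: -2x + 1 = -13
  -2x = -14, so x = 7

x = -6, x = 7


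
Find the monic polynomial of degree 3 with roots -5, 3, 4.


A monic polynomial with roots -5, 3, 4 is:
p(x) = (x + 5)(x - 3)(x - 4)
After multiplying by (x + 5): x + 5
After multiplying by (x - 3): x^2 + 2x - 15
After multiplying by (x - 4): x^3 - 2x^2 - 23x + 60

x^3 - 2x^2 - 23x + 60


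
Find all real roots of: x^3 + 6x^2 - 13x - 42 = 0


Let p(x) = x^3 + 6x^2 - 13x - 42. By the rational root theorem (leading coefficient 1), any rational root is an integer divisor of 42: try ±1, ±2, ... in turn.
Test x = 1: value = -48 ≠ 0.
Test x = -1: value = -24 ≠ 0.
Test x = 2: value = -36 ≠ 0.
Test x = -2: value = 0 ✓, so (x + 2) is a factor.
Synthetic division by (x + 2): bring down 1; 1(-2) + 6 = 4; 4(-2) - 13 = -21; (-21)(-2) - 42 = 0 → quotient x^2 + 4x - 21, remainder 0.
Solve the quadratic x^2 + 4x - 21 = 0: discriminant = 4^2 - 4(1)(-21) = 16 + 84 = 100.
sqrt(100) = 10, so x = (-4 ± 10)/2: x = 3 or x = -7.

x = -7, x = -2, x = 3


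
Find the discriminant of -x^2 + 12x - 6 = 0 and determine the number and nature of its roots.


For ax^2 + bx + c = 0, discriminant D = b^2 - 4ac
Here a = -1, b = 12, c = -6
D = (12)^2 - 4(-1)(-6) = 144 - 24 = 120

D = 120 > 0 but not a perfect square
The equation has 2 distinct real irrational roots.

Discriminant = 120, 2 distinct real irrational roots


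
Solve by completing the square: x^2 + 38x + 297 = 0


Start: x^2 + 38x + 297 = 0
Move constant: x^2 + 38x = -297
Half of 38 is 19, squared is 361
Add 361 to both sides: x^2 + 38x + 361 = 64
(x + 19)^2 = 64
x + 19 = ±8
x = -19 + 8 = -11 or x = -19 - 8 = -27

x = -27, x = -11


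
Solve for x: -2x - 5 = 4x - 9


Starting with: -2x - 5 = 4x - 9
Move all x terms to left: (-2 - 4)x = -9 + 5
Simplify: -6x = -4
Divide both sides by -6: x = 2/3

x = 2/3


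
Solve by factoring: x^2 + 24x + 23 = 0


We need two numbers that multiply to 23 and add to 24.
Those numbers are 23 and 1 (since 23 * 1 = 23 and 23 + 1 = 24).
So x^2 + 24x + 23 = (x + 23)(x + 1) = 0
Setting each factor to zero: x = -23 or x = -1

x = -23, x = -1


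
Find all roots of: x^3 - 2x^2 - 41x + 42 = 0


Let p(x) = x^3 - 2x^2 - 41x + 42. By the rational root theorem (leading coefficient 1), any rational root is an integer divisor of 42: try ±1, ±2, ... in turn.
Test x = 1: value = 0 ✓, so (x - 1) is a factor.
Synthetic division by (x - 1): bring down 1; 1(1) - 2 = -1; (-1)(1) - 41 = -42; (-42)(1) + 42 = 0 → quotient x^2 - x - 42, remainder 0.
Solve the quadratic x^2 - x - 42 = 0: discriminant = (-1)^2 - 4(1)(-42) = 1 + 168 = 169.
sqrt(169) = 13, so x = (1 ± 13)/2: x = 7 or x = -6.
Collecting all roots found:

x = -6, x = 1, x = 7


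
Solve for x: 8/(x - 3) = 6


Multiply both sides by (x - 3): 8 = 6(x - 3)
Distribute: 8 = 6x - 18
6x = 8 + 18 = 26
x = 13/3

x = 13/3


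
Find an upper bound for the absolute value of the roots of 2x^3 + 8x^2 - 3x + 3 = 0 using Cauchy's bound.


Cauchy's bound: all roots r satisfy |r| <= 1 + max(|a_i/a_n|) for i = 0,...,n-1
where a_n is the leading coefficient.

Coefficients: [2, 8, -3, 3]
Leading coefficient a_n = 2
Ratios |a_i/a_n|: 4, 3/2, 3/2
Maximum ratio: 4
Cauchy's bound: |r| <= 1 + 4 = 5

Upper bound = 5


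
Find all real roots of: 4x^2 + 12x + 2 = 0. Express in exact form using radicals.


Using the quadratic formula: x = (-b ± sqrt(b^2 - 4ac)) / (2a)
Here a = 4, b = 12, c = 2
Discriminant = b^2 - 4ac = 12^2 - 4(4)(2) = 144 - 32 = 112
Since discriminant = 112 > 0, there are two real roots.
x = (-12 ± 4*sqrt(7)) / 8
Simplifying: x = (-3 ± sqrt(7)) / 2
Numerically: x ≈ -0.1771 or x ≈ -2.8229

x = (-3 + sqrt(7)) / 2 or x = (-3 - sqrt(7)) / 2


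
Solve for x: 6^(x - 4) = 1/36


Express both sides with the same base.
1/36 = 6^(-2)
Since the bases match, equate exponents: x - 4 = -2
So x = -2 - (-4) = 2

x = 2


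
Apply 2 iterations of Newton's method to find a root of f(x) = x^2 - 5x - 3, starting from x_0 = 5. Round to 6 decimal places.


Newton's method: x_(n+1) = x_n - f(x_n)/f'(x_n)
f(x) = x^2 - 5x - 3
f'(x) = 2x - 5

Iteration 1:
  f(5.000000) = -3.000000
  f'(5.000000) = 5.000000
  x_1 = 5.000000 - (-3.000000)/(5.000000) = 5.600000

Iteration 2:
  f(5.600000) = 0.360000
  f'(5.600000) = 6.200000
  x_2 = 5.600000 - (0.360000)/(6.200000) = 5.541935

x_2 = 5.541935
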